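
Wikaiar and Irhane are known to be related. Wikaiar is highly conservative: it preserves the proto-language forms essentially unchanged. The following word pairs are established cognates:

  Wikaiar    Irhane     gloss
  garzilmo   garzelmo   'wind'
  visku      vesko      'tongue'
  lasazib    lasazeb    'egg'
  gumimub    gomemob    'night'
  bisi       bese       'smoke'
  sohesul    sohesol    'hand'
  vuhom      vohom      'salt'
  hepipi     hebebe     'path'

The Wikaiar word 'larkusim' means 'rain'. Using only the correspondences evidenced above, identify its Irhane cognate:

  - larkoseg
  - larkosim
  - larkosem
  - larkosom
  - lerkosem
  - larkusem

larkosem

sohesul ~ sohesol, vuhom ~ vohom — Wikaiar u corresponds to Irhane o after a consonant, before a consonant other than r, m, n, p, b, f, v.
gumimub ~ gomemob — Wikaiar i corresponds to Irhane e after a consonant, before a nasal.
Applying these to Wikaiar 'larkusim':
  larkusim → larkosim   (u→o after a consonant, before a consonant other than r, m, n, p, b, f, v)
  larkosim → larkosem   (i→e after a consonant, before a nasal)
So the Irhane cognate is 'larkosem'.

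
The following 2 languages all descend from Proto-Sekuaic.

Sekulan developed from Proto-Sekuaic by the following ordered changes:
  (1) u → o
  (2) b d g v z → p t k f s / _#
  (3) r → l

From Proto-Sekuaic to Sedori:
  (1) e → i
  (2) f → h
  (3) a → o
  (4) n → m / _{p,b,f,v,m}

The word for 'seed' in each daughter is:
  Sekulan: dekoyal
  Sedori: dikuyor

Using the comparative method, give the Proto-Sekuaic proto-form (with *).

Position 4: Sekulan has o, Sedori has u. Sedori preserves u here (none of its changes turn any other segment into u), so the proto-segment is *u.
Position 2: Sekulan has e, Sedori has i. Sekulan preserves e here (none of its changes turn any other segment into e), so the proto-segment is *e.
Continuing position by position gives *dekuyar; check it forward:
Sekulan: start from *dekuyar.
  rule 1 (vowel merger): dekuyar → dekoyar
  rule 2: no change — dekoyar
  rule 3 (unconditioned shift): dekoyar → dekoyal
  ⇒ Sekulan dekoyal
Sedori: *dekuyar
  dekuyar → dikuyar   [vowel merger]
  dikuyar (rule 2 does not apply)
  dikuyar → dikuyor   [vowel merger]
  dikuyor (rule 4 does not apply)
  giving Sedori dikuyor.
No other proto-form is consistent with every reflex, so the reconstruction is *dekuyar.

*dekuyar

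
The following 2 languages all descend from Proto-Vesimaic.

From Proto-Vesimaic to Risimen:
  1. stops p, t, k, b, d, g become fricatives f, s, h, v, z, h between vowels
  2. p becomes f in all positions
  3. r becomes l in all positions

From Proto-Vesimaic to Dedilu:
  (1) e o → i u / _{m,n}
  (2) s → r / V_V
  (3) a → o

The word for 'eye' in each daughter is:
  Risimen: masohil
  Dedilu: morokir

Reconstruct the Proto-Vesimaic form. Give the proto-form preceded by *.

*masokir

Position 5: Risimen has h, Dedilu has k. Dedilu preserves k here (none of its changes turn any other segment into k), so the proto-segment is *k.
Position 2: Risimen has a, Dedilu has o. Risimen preserves a here (none of its changes turn any other segment into a), so the proto-segment is *a.
Position 7: Risimen has l, Dedilu has r. Taking the neighbouring segments as reconstructed: Risimen l could go back to *l or *r; Dedilu r can only go back to *r — the one source consistent with every daughter is *r.
This points to *masokir. Verify forward in each daughter:
Risimen: *masokir
  masokir → masohir   [intervocalic lenition]
  masohir (rule 2 does not apply)
  masohir → masohil   [unconditioned shift]
  giving Risimen masohil.
Dedilu: *masokir
  masokir (rule 1 does not apply)
  masokir → marokir   [rhotacism]
  marokir → morokir   [vowel merger]
  giving Dedilu morokir.
*masokir is the unique common source.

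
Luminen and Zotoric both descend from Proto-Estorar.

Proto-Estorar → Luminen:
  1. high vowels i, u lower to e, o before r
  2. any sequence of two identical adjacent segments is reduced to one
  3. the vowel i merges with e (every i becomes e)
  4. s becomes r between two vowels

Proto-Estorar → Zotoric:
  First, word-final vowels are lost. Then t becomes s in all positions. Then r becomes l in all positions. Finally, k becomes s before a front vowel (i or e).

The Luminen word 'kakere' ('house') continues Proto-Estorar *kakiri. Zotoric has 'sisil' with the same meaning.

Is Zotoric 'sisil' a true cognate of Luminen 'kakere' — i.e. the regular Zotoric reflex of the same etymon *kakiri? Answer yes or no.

Derive the expected Zotoric reflex of *kakiri:
Zotoric: *kakiri > kakir > kakil > kasil  (by apocope, unconditioned shift, palatalisation)
The regular Zotoric reflex would be 'kasil', but the attested form is 'sisil'. The correspondence is irregular, so they are not cognates (the Zotoric form has a different source).

no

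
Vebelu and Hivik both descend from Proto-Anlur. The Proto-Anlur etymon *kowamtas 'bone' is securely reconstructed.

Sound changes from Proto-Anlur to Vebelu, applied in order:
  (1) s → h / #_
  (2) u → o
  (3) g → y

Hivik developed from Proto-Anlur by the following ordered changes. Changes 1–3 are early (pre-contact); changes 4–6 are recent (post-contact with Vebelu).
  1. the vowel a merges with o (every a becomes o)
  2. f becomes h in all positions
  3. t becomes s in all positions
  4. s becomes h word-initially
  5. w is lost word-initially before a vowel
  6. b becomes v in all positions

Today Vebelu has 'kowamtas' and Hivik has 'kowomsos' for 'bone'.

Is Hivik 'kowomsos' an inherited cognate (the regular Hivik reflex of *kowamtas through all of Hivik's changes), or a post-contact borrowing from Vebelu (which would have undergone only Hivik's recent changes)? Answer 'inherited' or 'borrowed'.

inherited

If inherited, *kowamtas would pass through all of Hivik's changes:
Hivik: start from *kowamtas.
  rule 1 (vowel merger): kowamtas → kowomtos
  rule 2: no change — kowomtos
  rule 3 (unconditioned shift): kowomtos → kowomsos
  rule 4: no change — kowomsos
  rule 5: no change — kowomsos
  rule 6: no change — kowomsos
  ⇒ Hivik kowomsos
If borrowed from Vebelu 'kowamtas' after the early changes, it would undergo only the recent ones:
  rule 4 (debuccalisation): no change (kowamtas)
  rule 5 (glide loss): no change (kowamtas)
  rule 6 (unconditioned shift): no change (kowamtas)
  ⇒ as a loan: kowamtas
Hivik 'kowomsos' matches the inherited outcome exactly, so it is an inherited cognate, not a loan.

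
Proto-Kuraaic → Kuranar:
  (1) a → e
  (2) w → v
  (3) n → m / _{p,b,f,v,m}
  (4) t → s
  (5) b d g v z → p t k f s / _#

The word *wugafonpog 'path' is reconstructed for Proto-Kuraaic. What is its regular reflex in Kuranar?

Kuranar: *wugafonpog
  wugafonpog → wugefonpog   [vowel merger]
  wugefonpog → vugefonpog   [unconditioned shift]
  vugefonpog → vugefompog   [nasal place assimilation]
  vugefompog (rule 4 does not apply)
  vugefompog → vugefompok   [final devoicing]
  giving Kuranar vugefompok.

vugefompok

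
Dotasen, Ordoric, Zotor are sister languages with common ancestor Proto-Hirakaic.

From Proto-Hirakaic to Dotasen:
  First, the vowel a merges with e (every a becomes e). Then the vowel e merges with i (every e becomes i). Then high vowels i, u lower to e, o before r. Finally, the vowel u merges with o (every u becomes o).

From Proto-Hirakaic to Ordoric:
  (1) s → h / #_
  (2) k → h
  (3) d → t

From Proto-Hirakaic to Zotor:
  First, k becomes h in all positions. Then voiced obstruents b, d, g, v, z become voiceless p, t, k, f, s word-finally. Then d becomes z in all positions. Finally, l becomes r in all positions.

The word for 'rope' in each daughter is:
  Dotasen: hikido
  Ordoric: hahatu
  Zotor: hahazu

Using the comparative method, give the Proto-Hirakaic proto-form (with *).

*hakadu

Position 2: Dotasen has i, Ordoric has a, Zotor has a. Ordoric preserves a here (none of its changes turn any other segment into a), so the proto-segment is *a.
Position 6: Dotasen has o, Ordoric has u, Zotor has u. Ordoric preserves u here (none of its changes turn any other segment into u), so the proto-segment is *u.
Position 4: Dotasen has i, Ordoric has a, Zotor has a. Ordoric preserves a here (none of its changes turn any other segment into a), so the proto-segment is *a.
Continuing position by position gives *hakadu; check it forward:
Dotasen: *hakadu > hekedu > hikidu > hikido  (by vowel merger, vowel merger, vowel merger)
Ordoric: *hakadu > hahadu > hahatu  (by unconditioned shift, unconditioned shift)
Zotor: *hakadu > hahadu > hahazu  (by unconditioned shift, unconditioned shift)
No other proto-form is consistent with every reflex, so the reconstruction is *hakadu.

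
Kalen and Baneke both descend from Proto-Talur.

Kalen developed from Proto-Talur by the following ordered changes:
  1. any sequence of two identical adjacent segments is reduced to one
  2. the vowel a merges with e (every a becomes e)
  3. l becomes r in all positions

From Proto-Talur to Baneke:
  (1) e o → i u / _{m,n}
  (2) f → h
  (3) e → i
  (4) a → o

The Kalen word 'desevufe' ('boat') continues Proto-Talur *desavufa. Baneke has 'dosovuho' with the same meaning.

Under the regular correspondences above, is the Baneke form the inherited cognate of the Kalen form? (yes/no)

Derive the expected Baneke reflex of *desavufa:
Baneke: *desavufa > desavuha > disavuha > disovuho  (by unconditioned shift, vowel merger, vowel merger)
The regular Baneke reflex would be 'disovuho', but the attested form is 'dosovuho'. The correspondence is irregular, so they are not cognates (the Baneke form has a different source).

no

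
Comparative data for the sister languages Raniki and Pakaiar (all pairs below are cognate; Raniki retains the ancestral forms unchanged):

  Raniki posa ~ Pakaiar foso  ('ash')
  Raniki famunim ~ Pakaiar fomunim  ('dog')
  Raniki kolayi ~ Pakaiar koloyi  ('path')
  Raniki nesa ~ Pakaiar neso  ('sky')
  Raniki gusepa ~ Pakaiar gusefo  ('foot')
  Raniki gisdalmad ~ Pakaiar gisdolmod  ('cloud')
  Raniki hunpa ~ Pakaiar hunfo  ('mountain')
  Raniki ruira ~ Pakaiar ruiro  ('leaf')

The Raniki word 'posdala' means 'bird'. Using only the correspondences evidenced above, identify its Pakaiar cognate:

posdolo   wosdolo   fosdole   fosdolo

posa ~ foso — Raniki p corresponds to Pakaiar f word-initially before a back vowel.
kolayi ~ koloyi, gisdalmad ~ gisdolmod — Raniki a corresponds to Pakaiar o after a consonant, before a consonant other than r, m, n, p, b, f, v.
posa ~ foso, nesa ~ neso — Raniki a corresponds to Pakaiar o word-finally.
Applying these to Raniki 'posdala':
  posdala → fosdala   (p→f word-initially before a back vowel)
  fosdala → fosdola   (a→o after a consonant, before a consonant other than r, m, n, p, b, f, v)
  fosdola → fosdolo   (a→o word-finally)
So the Pakaiar cognate is 'fosdolo'.

fosdolo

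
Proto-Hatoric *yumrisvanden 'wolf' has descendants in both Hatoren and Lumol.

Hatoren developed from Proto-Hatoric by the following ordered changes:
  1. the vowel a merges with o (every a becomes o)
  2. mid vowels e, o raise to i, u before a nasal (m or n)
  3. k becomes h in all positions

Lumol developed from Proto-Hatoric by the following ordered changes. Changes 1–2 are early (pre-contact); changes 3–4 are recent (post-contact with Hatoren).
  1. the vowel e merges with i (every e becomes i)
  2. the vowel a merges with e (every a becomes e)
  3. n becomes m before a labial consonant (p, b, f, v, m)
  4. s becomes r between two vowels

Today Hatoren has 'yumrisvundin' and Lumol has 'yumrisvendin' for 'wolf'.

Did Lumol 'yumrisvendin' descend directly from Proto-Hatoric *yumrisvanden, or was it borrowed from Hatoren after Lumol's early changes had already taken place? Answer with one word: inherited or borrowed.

If inherited, *yumrisvanden would pass through all of Lumol's changes:
Lumol: start from *yumrisvanden.
  rule 1 (vowel merger): yumrisvanden → yumrisvandin
  rule 2 (vowel merger): yumrisvandin → yumrisvendin
  rule 3: no change — yumrisvendin
  rule 4: no change — yumrisvendin
  ⇒ Lumol yumrisvendin
If borrowed from Hatoren 'yumrisvundin' after the early changes, it would undergo only the recent ones:
  rule 3 (nasal place assimilation): no change (yumrisvundin)
  rule 4 (rhotacism): no change (yumrisvundin)
  ⇒ as a loan: yumrisvundin
Lumol 'yumrisvendin' matches the inherited outcome exactly, so it is an inherited cognate, not a loan.

inherited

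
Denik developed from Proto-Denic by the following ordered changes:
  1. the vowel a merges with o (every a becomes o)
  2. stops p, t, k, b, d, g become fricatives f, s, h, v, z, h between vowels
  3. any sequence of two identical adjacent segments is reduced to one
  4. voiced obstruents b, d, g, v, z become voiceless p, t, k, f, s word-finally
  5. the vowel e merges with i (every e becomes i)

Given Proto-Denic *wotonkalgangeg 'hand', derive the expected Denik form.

Denik: start from *wotonkalgangeg.
  rule 1 (vowel merger): wotonkalgangeg → wotonkolgongeg
  rule 2 (intervocalic lenition): wotonkolgongeg → wosonkolgongeg
  rule 3: no change — wosonkolgongeg
  rule 4 (final devoicing): wosonkolgongeg → wosonkolgongek
  rule 5 (vowel merger): wosonkolgongek → wosonkolgongik
  ⇒ Denik wosonkolgongik

wosonkolgongik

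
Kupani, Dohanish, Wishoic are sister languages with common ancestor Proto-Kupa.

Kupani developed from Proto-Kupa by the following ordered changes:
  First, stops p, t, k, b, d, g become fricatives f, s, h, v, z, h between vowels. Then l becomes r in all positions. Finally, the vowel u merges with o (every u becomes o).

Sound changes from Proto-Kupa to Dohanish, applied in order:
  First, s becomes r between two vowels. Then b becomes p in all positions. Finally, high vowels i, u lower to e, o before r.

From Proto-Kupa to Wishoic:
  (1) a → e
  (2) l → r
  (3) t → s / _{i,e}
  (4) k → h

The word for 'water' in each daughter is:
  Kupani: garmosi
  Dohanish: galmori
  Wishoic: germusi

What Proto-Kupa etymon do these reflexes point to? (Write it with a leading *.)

Position 2: Kupani has a, Dohanish has a, Wishoic has e. Kupani preserves a here (none of its changes turn any other segment into a), so the proto-segment is *a.
Position 5: Kupani has o, Dohanish has o, Wishoic has u. Wishoic preserves u here (none of its changes turn any other segment into u), so the proto-segment is *u.
Position 3: Kupani has r, Dohanish has l, Wishoic has r. Dohanish preserves l here (none of its changes turn any other segment into l), so the proto-segment is *l.
Verify the candidate proto-form against each daughter:
Kupani: *galmusi > garmusi > garmosi  (by unconditioned shift, vowel merger)
Dohanish: *galmusi > galmuri > galmori  (by rhotacism, pre-rhotic lowering)
Wishoic: *galmusi
  galmusi → gelmusi   [vowel merger]
  gelmusi → germusi   [unconditioned shift]
  germusi (rule 3 does not apply)
  germusi (rule 4 does not apply)
  giving Wishoic germusi.
No other proto-form is consistent with every reflex, so the reconstruction is *galmusi.

*galmusi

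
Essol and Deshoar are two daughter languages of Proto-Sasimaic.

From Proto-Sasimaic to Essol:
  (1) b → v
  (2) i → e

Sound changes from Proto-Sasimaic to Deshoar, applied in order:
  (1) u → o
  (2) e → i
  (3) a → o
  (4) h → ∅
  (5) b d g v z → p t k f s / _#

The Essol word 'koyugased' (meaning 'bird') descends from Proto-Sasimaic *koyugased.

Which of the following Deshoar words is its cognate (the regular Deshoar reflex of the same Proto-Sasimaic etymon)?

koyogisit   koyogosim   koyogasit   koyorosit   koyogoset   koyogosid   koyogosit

Deshoar: start from *koyugased.
  rule 1 (vowel merger): koyugased → koyogased
  rule 2 (vowel merger): koyogased → koyogasid
  rule 3 (vowel merger): koyogasid → koyogosid
  rule 4: no change — koyogosid
  rule 5 (final devoicing): koyogosid → koyogosit
  ⇒ Deshoar koyogosit
The other candidates each miss or misapply at least one Deshoar change.

koyogosit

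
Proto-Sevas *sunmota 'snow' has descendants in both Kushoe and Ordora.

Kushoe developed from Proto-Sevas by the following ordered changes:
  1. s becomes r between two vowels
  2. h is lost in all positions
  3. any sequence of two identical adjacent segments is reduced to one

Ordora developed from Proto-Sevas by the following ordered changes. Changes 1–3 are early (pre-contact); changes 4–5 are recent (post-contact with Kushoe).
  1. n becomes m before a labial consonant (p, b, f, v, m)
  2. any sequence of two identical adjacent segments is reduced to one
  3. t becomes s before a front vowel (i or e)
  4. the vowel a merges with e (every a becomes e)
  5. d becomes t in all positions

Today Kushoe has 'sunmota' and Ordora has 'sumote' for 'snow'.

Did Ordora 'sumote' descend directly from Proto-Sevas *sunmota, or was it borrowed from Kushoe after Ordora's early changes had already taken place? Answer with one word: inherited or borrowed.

inherited

If inherited, *sunmota would pass through all of Ordora's changes:
Ordora: start from *sunmota.
  rule 1 (nasal place assimilation): sunmota → summota
  rule 2 (degemination): summota → sumota
  rule 3: no change — sumota
  rule 4 (vowel merger): sumota → sumote
  rule 5: no change — sumote
  ⇒ Ordora sumote
If borrowed from Kushoe 'sunmota' after the early changes, it would undergo only the recent ones:
  rule 4 (vowel merger): sunmota → sunmote
  rule 5 (unconditioned shift): no change (sunmote)
  ⇒ as a loan: sunmote
Ordora 'sumote' matches the inherited outcome exactly, so it is an inherited cognate, not a loan.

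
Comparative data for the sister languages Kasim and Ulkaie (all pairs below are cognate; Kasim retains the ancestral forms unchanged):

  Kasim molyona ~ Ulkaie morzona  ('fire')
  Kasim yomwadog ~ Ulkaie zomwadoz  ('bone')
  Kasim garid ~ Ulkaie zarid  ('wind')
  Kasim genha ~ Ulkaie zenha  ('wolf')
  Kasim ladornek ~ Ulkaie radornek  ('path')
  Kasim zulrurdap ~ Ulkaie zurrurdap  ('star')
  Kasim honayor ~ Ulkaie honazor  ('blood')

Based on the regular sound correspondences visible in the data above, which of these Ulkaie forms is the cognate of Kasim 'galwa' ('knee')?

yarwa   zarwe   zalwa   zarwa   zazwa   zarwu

zarwa

garid ~ zarid — Kasim g corresponds to Ulkaie z word-initially before a back vowel.
molyona ~ morzona — Kasim l corresponds to Ulkaie r after a vowel, before a consonant other than r, m, n, p, b, f, v.
Applying these to Kasim 'galwa':
  galwa → zalwa   (g→z word-initially before a back vowel)
  zalwa → zarwa   (l→r after a vowel, before a consonant other than r, m, n, p, b, f, v)
So the Ulkaie cognate is 'zarwa'.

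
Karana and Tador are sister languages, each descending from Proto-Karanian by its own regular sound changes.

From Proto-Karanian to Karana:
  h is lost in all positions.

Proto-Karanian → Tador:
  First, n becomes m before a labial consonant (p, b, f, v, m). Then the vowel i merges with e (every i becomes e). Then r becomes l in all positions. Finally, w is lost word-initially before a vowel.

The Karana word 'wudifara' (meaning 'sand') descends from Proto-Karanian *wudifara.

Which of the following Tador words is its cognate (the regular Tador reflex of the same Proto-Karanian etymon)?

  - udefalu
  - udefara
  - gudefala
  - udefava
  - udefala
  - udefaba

udefala

Tador: *wudifara > wudefara > wudefala > udefala  (by vowel merger, unconditioned shift, glide loss)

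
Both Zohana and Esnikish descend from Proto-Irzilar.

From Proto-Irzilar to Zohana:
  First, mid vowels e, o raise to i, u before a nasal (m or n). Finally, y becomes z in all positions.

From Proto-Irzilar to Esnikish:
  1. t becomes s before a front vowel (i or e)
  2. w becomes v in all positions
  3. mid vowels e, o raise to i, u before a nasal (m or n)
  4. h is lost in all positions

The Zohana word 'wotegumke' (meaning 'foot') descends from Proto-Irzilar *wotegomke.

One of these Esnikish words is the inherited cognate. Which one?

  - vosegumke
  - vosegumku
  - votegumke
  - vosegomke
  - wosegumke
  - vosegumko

Esnikish: start from *wotegomke.
  rule 1 (palatalisation): wotegomke → wosegomke
  rule 2 (unconditioned shift): wosegomke → vosegomke
  rule 3 (pre-nasal raising): vosegomke → vosegumke
  rule 4: no change — vosegumke
  ⇒ Esnikish vosegumke
Only 'vosegumke' matches the regular Esnikish development of *wotegomke.

vosegumke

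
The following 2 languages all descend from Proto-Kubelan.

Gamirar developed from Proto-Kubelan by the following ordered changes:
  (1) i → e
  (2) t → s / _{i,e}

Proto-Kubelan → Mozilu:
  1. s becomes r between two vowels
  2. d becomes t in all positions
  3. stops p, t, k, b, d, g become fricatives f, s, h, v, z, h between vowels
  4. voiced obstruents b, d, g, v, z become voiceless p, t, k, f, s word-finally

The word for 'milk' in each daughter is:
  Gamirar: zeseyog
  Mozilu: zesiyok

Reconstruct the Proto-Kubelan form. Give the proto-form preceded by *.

*zetiyog

Position 4: Gamirar has e, Mozilu has i. Mozilu preserves i here (none of its changes turn any other segment into i), so the proto-segment is *i.
Position 7: Gamirar has g, Mozilu has k. Gamirar preserves g here (none of its changes turn any other segment into g), so the proto-segment is *g.
Position 3: Gamirar has s, Mozilu has s. Taking the neighbouring segments as reconstructed: Gamirar s could go back to *t or *s; Mozilu s could go back to *t or *d — the one source consistent with every daughter is *t.
This points to *zetiyog. Verify forward in each daughter:
Gamirar: *zetiyog > zeteyog > zeseyog  (by vowel merger, palatalisation)
Mozilu: start from *zetiyog.
  rule 1: no change — zetiyog
  rule 2: no change — zetiyog
  rule 3 (intervocalic lenition): zetiyog → zesiyog
  rule 4 (final devoicing): zesiyog → zesiyok
  ⇒ Mozilu zesiyok
*zetiyog is the unique common source.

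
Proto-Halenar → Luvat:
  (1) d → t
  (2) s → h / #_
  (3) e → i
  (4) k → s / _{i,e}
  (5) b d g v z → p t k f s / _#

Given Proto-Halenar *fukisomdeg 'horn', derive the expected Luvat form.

fusisomtik

Luvat: *fukisomdeg
  fukisomdeg → fukisomteg   [unconditioned shift]
  fukisomteg (rule 2 does not apply)
  fukisomteg → fukisomtig   [vowel merger]
  fukisomtig → fusisomtig   [palatalisation]
  fusisomtig → fusisomtik   [final devoicing]
  giving Luvat fusisomtik.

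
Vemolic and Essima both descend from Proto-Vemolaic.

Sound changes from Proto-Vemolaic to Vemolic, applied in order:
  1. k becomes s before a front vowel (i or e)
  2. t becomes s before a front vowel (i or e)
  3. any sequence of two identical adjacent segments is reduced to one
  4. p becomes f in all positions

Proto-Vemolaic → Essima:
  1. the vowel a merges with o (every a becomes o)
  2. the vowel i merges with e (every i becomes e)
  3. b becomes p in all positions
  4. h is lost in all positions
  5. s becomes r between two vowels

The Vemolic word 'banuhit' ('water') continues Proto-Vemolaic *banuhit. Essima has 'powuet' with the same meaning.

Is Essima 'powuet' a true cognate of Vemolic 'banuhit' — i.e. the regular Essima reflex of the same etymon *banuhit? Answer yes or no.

Derive the expected Essima reflex of *banuhit:
Essima: *banuhit > bonuhit > bonuhet > ponuhet > ponuet  (by vowel merger, vowel merger, unconditioned shift, h-loss)
The regular Essima reflex would be 'ponuet', but the attested form is 'powuet'. The correspondence is irregular, so they are not cognates (the Essima form has a different source).

no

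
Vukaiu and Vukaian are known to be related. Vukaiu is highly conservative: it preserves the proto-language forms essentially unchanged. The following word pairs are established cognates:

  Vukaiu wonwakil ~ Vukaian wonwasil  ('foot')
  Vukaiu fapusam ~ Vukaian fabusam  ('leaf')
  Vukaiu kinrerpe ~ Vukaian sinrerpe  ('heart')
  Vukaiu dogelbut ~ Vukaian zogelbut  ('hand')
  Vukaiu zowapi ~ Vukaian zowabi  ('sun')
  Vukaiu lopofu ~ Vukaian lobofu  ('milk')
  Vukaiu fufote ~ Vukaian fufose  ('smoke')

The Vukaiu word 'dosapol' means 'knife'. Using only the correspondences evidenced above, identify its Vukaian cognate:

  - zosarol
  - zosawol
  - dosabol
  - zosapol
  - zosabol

dogelbut ~ zogelbut — Vukaiu d corresponds to Vukaian z word-initially before a back vowel.
lopofu ~ lobofu — Vukaiu p corresponds to Vukaian b between vowels (before a back vowel).
Applying these to Vukaiu 'dosapol':
  dosapol → zosapol   (d→z word-initially before a back vowel)
  zosapol → zosabol   (p→b between vowels (before a back vowel))
So the Vukaian cognate is 'zosabol'.

zosabol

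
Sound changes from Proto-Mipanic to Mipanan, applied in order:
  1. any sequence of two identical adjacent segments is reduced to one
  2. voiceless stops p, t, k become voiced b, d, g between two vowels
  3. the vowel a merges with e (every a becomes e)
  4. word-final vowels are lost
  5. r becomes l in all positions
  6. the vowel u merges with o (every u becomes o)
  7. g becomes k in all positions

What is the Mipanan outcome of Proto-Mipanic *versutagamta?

Mipanan: *versutagamta > versudagamta > versudegemte > versudegemt > velsudegemt > velsodegemt > velsodekemt  (by intervocalic voicing, vowel merger, apocope, unconditioned shift, vowel merger, unconditioned shift)

velsodekemt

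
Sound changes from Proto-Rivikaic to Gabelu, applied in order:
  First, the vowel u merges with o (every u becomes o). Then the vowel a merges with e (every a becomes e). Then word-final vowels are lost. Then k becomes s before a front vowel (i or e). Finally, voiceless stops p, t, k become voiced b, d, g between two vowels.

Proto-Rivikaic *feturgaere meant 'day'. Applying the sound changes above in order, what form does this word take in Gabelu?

fedorgeer

Gabelu: *feturgaere
  feturgaere → fetorgaere   [vowel merger]
  fetorgaere → fetorgeere   [vowel merger]
  fetorgeere → fetorgeer   [apocope]
  fetorgeer (rule 4 does not apply)
  fetorgeer → fedorgeer   [intervocalic voicing]
  giving Gabelu fedorgeer.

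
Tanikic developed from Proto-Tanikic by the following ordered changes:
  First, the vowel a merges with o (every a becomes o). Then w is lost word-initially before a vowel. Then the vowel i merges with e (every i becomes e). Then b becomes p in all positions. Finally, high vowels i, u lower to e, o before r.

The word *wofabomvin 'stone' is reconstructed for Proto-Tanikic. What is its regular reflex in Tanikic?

Tanikic: *wofabomvin
  wofabomvin → wofobomvin   [vowel merger]
  wofobomvin → ofobomvin   [glide loss]
  ofobomvin → ofobomven   [vowel merger]
  ofobomven → ofopomven   [unconditioned shift]
  ofopomven (rule 5 does not apply)
  giving Tanikic ofopomven.

ofopomven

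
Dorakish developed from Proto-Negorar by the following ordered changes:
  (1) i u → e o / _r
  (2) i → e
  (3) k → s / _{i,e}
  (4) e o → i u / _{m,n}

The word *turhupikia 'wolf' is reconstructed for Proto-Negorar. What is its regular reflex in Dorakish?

torhupesea

Dorakish: *turhupikia
  turhupikia → torhupikia   [pre-rhotic lowering]
  torhupikia → torhupekea   [vowel merger]
  torhupekea → torhupesea   [palatalisation]
  torhupesea (rule 4 does not apply)
  giving Dorakish torhupesea.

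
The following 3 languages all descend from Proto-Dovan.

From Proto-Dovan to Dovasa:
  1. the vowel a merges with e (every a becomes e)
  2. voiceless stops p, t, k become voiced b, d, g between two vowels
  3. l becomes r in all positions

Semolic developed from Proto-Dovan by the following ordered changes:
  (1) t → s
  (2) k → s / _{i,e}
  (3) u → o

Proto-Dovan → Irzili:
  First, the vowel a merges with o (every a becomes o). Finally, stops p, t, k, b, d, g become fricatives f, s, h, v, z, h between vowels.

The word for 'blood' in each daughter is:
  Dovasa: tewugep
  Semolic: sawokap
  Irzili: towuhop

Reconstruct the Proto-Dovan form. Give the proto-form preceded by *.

Position 2: Dovasa has e, Semolic has a, Irzili has o. Semolic preserves a here (none of its changes turn any other segment into a), so the proto-segment is *a.
Position 4: Dovasa has u, Semolic has o, Irzili has u. Dovasa preserves u here (none of its changes turn any other segment into u), so the proto-segment is *u.
Continuing position by position gives *tawukap; check it forward:
Dovasa: start from *tawukap.
  rule 1 (vowel merger): tawukap → tewukep
  rule 2 (intervocalic voicing): tewukep → tewugep
  rule 3: no change — tewugep
  ⇒ Dovasa tewugep
Semolic: *tawukap > sawukap > sawokap  (by unconditioned shift, vowel merger)
Irzili: *tawukap > towukop > towuhop  (by vowel merger, intervocalic lenition)
*tawukap is the unique common source.

*tawukap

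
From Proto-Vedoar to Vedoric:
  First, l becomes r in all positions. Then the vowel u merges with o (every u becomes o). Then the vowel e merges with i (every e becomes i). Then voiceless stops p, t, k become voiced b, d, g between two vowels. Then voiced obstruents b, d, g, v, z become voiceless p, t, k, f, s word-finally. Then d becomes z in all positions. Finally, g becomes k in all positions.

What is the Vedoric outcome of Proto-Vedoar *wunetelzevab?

wonizirzivap

Vedoric: *wunetelzevab
  wunetelzevab → wuneterzevab   [unconditioned shift]
  wuneterzevab → woneterzevab   [vowel merger]
  woneterzevab → wonitirzivab   [vowel merger]
  wonitirzivab → wonidirzivab   [intervocalic voicing]
  wonidirzivab → wonidirzivap   [final devoicing]
  wonidirzivap → wonizirzivap   [unconditioned shift]
  wonizirzivap (rule 7 does not apply)
  giving Vedoric wonizirzivap.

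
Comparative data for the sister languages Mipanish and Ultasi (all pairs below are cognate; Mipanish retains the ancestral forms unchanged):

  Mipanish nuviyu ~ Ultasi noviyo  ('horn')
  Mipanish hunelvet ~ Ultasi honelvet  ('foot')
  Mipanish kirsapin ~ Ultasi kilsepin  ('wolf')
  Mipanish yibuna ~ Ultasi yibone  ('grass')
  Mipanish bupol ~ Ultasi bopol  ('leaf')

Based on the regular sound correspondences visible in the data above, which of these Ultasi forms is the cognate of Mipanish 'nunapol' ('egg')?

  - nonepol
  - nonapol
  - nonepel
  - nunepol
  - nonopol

nonepol

hunelvet ~ honelvet, yibuna ~ yibone — Mipanish u corresponds to Ultasi o after a consonant, before a nasal.
kirsapin ~ kilsepin — Mipanish a corresponds to Ultasi e after a consonant, before a labial obstruent.
Applying these to Mipanish 'nunapol':
  nunapol → nonapol   (u→o after a consonant, before a nasal)
  nonapol → nonepol   (a→e after a consonant, before a labial obstruent)
So the Ultasi cognate is 'nonepol'.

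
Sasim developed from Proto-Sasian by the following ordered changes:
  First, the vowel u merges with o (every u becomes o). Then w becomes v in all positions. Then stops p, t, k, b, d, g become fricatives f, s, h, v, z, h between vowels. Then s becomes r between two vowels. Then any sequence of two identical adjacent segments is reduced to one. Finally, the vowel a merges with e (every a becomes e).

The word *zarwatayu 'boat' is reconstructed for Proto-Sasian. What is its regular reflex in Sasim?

Sasim: *zarwatayu > zarwatayo > zarvatayo > zarvasayo > zarvarayo > zervereyo  (by vowel merger, unconditioned shift, intervocalic lenition, rhotacism, vowel merger)

zervereyo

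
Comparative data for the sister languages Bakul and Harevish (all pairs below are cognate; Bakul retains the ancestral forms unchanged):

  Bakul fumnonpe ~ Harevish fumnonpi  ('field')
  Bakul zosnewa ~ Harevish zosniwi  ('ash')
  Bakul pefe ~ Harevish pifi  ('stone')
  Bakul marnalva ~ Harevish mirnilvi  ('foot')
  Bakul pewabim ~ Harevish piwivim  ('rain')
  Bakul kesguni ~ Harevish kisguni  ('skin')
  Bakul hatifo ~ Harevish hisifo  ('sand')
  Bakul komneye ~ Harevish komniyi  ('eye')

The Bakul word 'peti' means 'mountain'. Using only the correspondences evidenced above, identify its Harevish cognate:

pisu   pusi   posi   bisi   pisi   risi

pisi

zosnewa ~ zosniwi, pewabim ~ piwivim — Bakul e corresponds to Harevish i after a consonant, before a consonant other than r, m, n, p, b, f, v.
hatifo ~ hisifo — Bakul t corresponds to Harevish s between vowels (before a front vowel).
Applying these to Bakul 'peti':
  peti → piti   (e→i after a consonant, before a consonant other than r, m, n, p, b, f, v)
  piti → pisi   (t→s between vowels (before a front vowel))
So the Harevish cognate is 'pisi'.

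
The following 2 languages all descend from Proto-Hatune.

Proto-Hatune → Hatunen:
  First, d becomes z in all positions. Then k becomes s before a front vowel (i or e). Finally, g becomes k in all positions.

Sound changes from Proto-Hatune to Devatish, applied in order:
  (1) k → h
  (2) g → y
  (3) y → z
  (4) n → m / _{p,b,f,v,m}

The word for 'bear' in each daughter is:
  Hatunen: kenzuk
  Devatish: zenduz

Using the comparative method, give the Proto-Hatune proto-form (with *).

Position 1: Hatunen has k, Devatish has z. Taking the neighbouring segments as reconstructed: Hatunen k can only go back to *g; Devatish z could go back to *g or *z or *y — the one source consistent with every daughter is *g.
Position 6: Hatunen has k, Devatish has z. Taking the neighbouring segments as reconstructed: Hatunen k could go back to *k or *g; Devatish z could go back to *g or *z or *y — the one source consistent with every daughter is *g.
Continuing position by position gives *gendug; check it forward:
Hatunen: start from *gendug.
  rule 1 (unconditioned shift): gendug → genzug
  rule 2: no change — genzug
  rule 3 (unconditioned shift): genzug → kenzuk
  ⇒ Hatunen kenzuk
Devatish: *gendug
  gendug (rule 1 does not apply)
  gendug → yenduy   [unconditioned shift]
  yenduy → zenduz   [unconditioned shift]
  zenduz (rule 4 does not apply)
  giving Devatish zenduz.
*gendug is the unique common source.

*gendug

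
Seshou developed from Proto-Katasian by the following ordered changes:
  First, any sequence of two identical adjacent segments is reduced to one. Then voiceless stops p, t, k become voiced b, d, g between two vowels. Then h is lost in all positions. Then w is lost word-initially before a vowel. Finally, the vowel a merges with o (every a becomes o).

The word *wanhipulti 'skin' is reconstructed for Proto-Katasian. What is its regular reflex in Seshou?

Seshou: start from *wanhipulti.
  rule 1: no change — wanhipulti
  rule 2 (intervocalic voicing): wanhipulti → wanhibulti
  rule 3 (h-loss): wanhibulti → wanibulti
  rule 4 (glide loss): wanibulti → anibulti
  rule 5 (vowel merger): anibulti → onibulti
  ⇒ Seshou onibulti

onibulti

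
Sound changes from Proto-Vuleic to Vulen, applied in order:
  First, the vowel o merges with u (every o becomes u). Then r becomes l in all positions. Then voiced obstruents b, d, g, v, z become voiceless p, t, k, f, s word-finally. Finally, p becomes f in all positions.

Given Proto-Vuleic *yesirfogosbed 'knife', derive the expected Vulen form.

Vulen: *yesirfogosbed > yesirfugusbed > yesilfugusbed > yesilfugusbet  (by vowel merger, unconditioned shift, final devoicing)

yesilfugusbet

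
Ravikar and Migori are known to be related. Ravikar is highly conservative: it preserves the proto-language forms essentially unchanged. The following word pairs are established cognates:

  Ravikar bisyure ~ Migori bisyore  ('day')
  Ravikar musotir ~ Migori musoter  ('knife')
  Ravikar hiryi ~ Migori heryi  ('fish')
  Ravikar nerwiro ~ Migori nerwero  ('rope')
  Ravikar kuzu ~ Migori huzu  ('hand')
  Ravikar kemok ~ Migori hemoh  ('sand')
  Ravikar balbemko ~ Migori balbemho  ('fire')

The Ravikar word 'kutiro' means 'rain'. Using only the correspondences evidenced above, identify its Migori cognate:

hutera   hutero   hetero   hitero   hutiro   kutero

kuzu ~ huzu — Ravikar k corresponds to Migori h word-initially before a back vowel.
musotir ~ musoter, hiryi ~ heryi — Ravikar i corresponds to Migori e after a consonant, before r.
Applying these to Ravikar 'kutiro':
  kutiro → hutiro   (k→h word-initially before a back vowel)
  hutiro → hutero   (i→e after a consonant, before r)
So the Migori cognate is 'hutero'.

hutero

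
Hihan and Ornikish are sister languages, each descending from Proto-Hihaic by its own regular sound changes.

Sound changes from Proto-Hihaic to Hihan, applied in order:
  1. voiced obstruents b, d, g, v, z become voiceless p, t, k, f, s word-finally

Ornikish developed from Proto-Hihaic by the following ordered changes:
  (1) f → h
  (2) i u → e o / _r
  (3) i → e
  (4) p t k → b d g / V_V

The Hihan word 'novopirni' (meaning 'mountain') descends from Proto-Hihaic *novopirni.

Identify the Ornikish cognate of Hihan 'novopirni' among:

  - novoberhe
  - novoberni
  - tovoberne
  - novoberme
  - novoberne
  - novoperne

novoberne

Ornikish: start from *novopirni.
  rule 1: no change — novopirni
  rule 2 (pre-rhotic lowering): novopirni → novoperni
  rule 3 (vowel merger): novoperni → novoperne
  rule 4 (intervocalic voicing): novoperne → novoberne
  ⇒ Ornikish novoberne
Only 'novoberne' matches the regular Ornikish development of *novopirni.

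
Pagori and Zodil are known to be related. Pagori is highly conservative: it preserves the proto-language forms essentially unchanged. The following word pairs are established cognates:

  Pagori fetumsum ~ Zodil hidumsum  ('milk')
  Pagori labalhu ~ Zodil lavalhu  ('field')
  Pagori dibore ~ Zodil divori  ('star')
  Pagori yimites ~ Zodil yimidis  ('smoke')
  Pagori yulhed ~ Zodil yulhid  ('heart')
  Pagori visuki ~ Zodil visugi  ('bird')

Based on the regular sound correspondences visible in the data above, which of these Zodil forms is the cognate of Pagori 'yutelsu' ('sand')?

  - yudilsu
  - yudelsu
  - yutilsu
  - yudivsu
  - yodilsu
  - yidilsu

yudilsu

yimites ~ yimidis — Pagori t corresponds to Zodil d between vowels (before a front vowel).
fetumsum ~ hidumsum, yimites ~ yimidis — Pagori e corresponds to Zodil i after a consonant, before a consonant other than r, m, n, p, b, f, v.
Applying these to Pagori 'yutelsu':
  yutelsu → yudelsu   (t→d between vowels (before a front vowel))
  yudelsu → yudilsu   (e→i after a consonant, before a consonant other than r, m, n, p, b, f, v)
So the Zodil cognate is 'yudilsu'.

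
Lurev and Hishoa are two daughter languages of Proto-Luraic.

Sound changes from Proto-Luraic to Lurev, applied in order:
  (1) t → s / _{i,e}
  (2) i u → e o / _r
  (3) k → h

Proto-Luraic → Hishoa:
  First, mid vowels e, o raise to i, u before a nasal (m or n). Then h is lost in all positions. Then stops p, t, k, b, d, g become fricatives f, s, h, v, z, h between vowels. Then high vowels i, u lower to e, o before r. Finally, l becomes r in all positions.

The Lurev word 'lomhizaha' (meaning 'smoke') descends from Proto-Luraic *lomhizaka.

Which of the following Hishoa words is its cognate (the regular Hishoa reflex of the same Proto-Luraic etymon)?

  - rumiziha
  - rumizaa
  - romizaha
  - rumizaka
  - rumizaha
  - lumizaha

Hishoa: *lomhizaka
  lomhizaka → lumhizaka   [pre-nasal raising]
  lumhizaka → lumizaka   [h-loss]
  lumizaka → lumizaha   [intervocalic lenition]
  lumizaha (rule 4 does not apply)
  lumizaha → rumizaha   [unconditioned shift]
  giving Hishoa rumizaha.
The other candidates each miss or misapply at least one Hishoa change.

rumizaha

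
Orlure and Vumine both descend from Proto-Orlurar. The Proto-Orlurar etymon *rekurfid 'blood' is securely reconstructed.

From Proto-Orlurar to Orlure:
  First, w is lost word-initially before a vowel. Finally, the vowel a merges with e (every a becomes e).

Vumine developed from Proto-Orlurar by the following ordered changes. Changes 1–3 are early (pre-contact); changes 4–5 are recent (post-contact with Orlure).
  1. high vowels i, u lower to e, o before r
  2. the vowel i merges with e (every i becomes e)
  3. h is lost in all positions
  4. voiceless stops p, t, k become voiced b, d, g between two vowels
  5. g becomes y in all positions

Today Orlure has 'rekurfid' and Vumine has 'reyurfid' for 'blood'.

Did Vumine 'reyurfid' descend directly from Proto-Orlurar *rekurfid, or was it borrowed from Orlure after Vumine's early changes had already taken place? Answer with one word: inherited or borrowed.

borrowed

If inherited, *rekurfid would pass through all of Vumine's changes:
Vumine: *rekurfid
  rekurfid → rekorfid   [pre-rhotic lowering]
  rekorfid → rekorfed   [vowel merger]
  rekorfed (rule 3 does not apply)
  rekorfed → regorfed   [intervocalic voicing]
  regorfed → reyorfed   [unconditioned shift]
  giving Vumine reyorfed.
If borrowed from Orlure 'rekurfid' after the early changes, it would undergo only the recent ones:
  rule 4 (intervocalic voicing): rekurfid → regurfid
  rule 5 (unconditioned shift): regurfid → reyurfid
  ⇒ as a loan: reyurfid
Vumine 'reyurfid' matches the loan outcome 'reyurfid', not the inherited 'reyorfed' — it skipped the early Vumine changes, so it was borrowed from Orlure.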